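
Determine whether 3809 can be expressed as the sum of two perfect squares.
28² + 55² (a=28, b=55)

Factorization: 3809 = 13 × 293
By Fermat: n is sum of two squares iff every prime p ≡ 3 (mod 4) appears to even power.
All primes ≡ 3 (mod 4) appear to even power.
Search a = 0, 1, 2, … for 3809 - a² a perfect square: first hit at a = 28: 3809 - 784 = 3025 = 55².
3809 = 28² + 55² = 784 + 3025 ✓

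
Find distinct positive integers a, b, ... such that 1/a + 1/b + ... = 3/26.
1/9 + 1/234

Greedy algorithm:
3/26: ceiling(26/3) = 9, use 1/9
1/234: ceiling(234/1) = 234, use 1/234
Result: 3/26 = 1/9 + 1/234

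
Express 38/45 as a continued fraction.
[0; 1, 5, 2, 3]

Euclidean algorithm steps:
38 = 0 × 45 + 38
45 = 1 × 38 + 7
38 = 5 × 7 + 3
7 = 2 × 3 + 1
3 = 3 × 1 + 0
Continued fraction: [0; 1, 5, 2, 3]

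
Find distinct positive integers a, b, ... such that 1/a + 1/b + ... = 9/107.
1/12 + 1/1284

Greedy algorithm:
9/107: ceiling(107/9) = 12, use 1/12
1/1284: ceiling(1284/1) = 1284, use 1/1284
Result: 9/107 = 1/12 + 1/1284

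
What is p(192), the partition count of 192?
1987276856363

p(n) counts ways to write n as a sum of positive integers (order ignored).
Euler's pentagonal recurrence: p(k) = p(k-1) + p(k-2) - p(k-5) - p(k-7) + p(k-12) + p(k-15) - ... (offsets j(3j∓1)/2, signs ++--, p(0)=1, p(<0)=0).
DP table for k = 0..191: p(0)=1, p(1)=1, p(2)=2, p(3)=3, p(4)=5, p(5)=7, p(6)=11, p(7)=15, p(8)=22, p(9)=30, p(10)=42, p(11)=56, p(12)=77, p(13)=101, p(14)=135, p(15)=176, p(16)=231, p(17)=297, p(18)=385, p(19)=490, p(20)=627, p(21)=792, p(22)=1002, p(23)=1255, p(24)=1575, p(25)=1958, p(26)=2436, p(27)=3010, p(28)=3718, p(29)=4565, p(30)=5604, p(31)=6842, p(32)=8349, p(33)=10143, p(34)=12310, p(35)=14883, p(36)=17977, p(37)=21637, p(38)=26015, p(39)=31185, p(40)=37338, p(41)=44583, p(42)=53174, p(43)=63261, p(44)=75175, p(45)=89134, p(46)=105558, p(47)=124754, p(48)=147273, p(49)=173525, p(50)=204226, p(51)=239943, p(52)=281589, p(53)=329931, p(54)=386155, p(55)=451276, p(56)=526823, p(57)=614154, p(58)=715220, p(59)=831820, p(60)=966467, p(61)=1121505, p(62)=1300156, p(63)=1505499, p(64)=1741630, p(65)=2012558, p(66)=2323520, p(67)=2679689, p(68)=3087735, p(69)=3554345, p(70)=4087968, p(71)=4697205, p(72)=5392783, p(73)=6185689, p(74)=7089500, p(75)=8118264, p(76)=9289091, p(77)=10619863, p(78)=12132164, p(79)=13848650, p(80)=15796476, p(81)=18004327, p(82)=20506255, p(83)=23338469, p(84)=26543660, p(85)=30167357, p(86)=34262962, p(87)=38887673, p(88)=44108109, p(89)=49995925, p(90)=56634173, p(91)=64112359, p(92)=72533807, p(93)=82010177, p(94)=92669720, p(95)=104651419, p(96)=118114304, p(97)=133230930, p(98)=150198136, p(99)=169229875, p(100)=190569292, p(101)=214481126, p(102)=241265379, p(103)=271248950, p(104)=304801365, p(105)=342325709, p(106)=384276336, p(107)=431149389, p(108)=483502844, p(109)=541946240, p(110)=607163746, p(111)=679903203, p(112)=761002156, p(113)=851376628, p(114)=952050665, p(115)=1064144451, p(116)=1188908248, p(117)=1327710076, p(118)=1482074143, p(119)=1653668665, p(120)=1844349560, p(121)=2056148051, p(122)=2291320912, p(123)=2552338241, p(124)=2841940500, p(125)=3163127352, p(126)=3519222692, p(127)=3913864295, p(128)=4351078600, p(129)=4835271870, p(130)=5371315400, p(131)=5964539504, p(132)=6620830889, p(133)=7346629512, p(134)=8149040695, p(135)=9035836076, p(136)=10015581680, p(137)=11097645016, p(138)=12292341831, p(139)=13610949895, p(140)=15065878135, p(141)=16670689208, p(142)=18440293320, p(143)=20390982757, p(144)=22540654445, p(145)=24908858009, p(146)=27517052599, p(147)=30388671978, p(148)=33549419497, p(149)=37027355200, p(150)=40853235313, p(151)=45060624582, p(152)=49686288421, p(153)=54770336324, p(154)=60356673280, p(155)=66493182097, p(156)=73232243759, p(157)=80630964769, p(158)=88751778802, p(159)=97662728555, p(160)=107438159466, p(161)=118159068427, p(162)=129913904637, p(163)=142798995930, p(164)=156919475295, p(165)=172389800255, p(166)=189334822579, p(167)=207890420102, p(168)=228204732751, p(169)=250438925115, p(170)=274768617130, p(171)=301384802048, p(172)=330495499613, p(173)=362326859895, p(174)=397125074750, p(175)=435157697830, p(176)=476715857290, p(177)=522115831195, p(178)=571701605655, p(179)=625846753120, p(180)=684957390936, p(181)=749474411781, p(182)=819876908323, p(183)=896684817527, p(184)=980462880430, p(185)=1071823774337, p(186)=1171432692373, p(187)=1280011042268, p(188)=1398341745571, p(189)=1527273599625, p(190)=1667727404093, p(191)=1820701100652.
Final step: p(192) = p(191) + p(190) - p(187) - p(185) + p(180) + p(177) - p(170) - p(166) + p(157) + p(152) - p(141) - p(135) + p(122) + p(115) - p(100) - p(92) + p(75) + p(66) - p(47) - p(37) + p(16) + p(5)
= 1820701100652 + 1667727404093 - 1280011042268 - 1071823774337 + 684957390936 + 522115831195 - 274768617130 - 189334822579 + 80630964769 + 49686288421 - 16670689208 - 9035836076 + 2291320912 + 1064144451 - 190569292 - 72533807 + 8118264 + 2323520 - 124754 - 21637 + 231 + 7
= 1987276856363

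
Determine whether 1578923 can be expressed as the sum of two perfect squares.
Not possible

Factorization: 1578923 = 31^3 × 53
By Fermat: n is sum of two squares iff every prime p ≡ 3 (mod 4) appears to even power.
Prime(s) ≡ 3 (mod 4) with odd exponent: [(31, 3)]
Therefore 1578923 cannot be expressed as a² + b².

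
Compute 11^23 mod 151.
137

Repeated squaring. Binary of 23 = 10111.
11^1 ≡ 11 (mod 151); 11^2 ≡ 121 (mod 151); 11^4 ≡ 145 (mod 151); 11^8 ≡ 36 (mod 151); 11^16 ≡ 88 (mod 151)
11^23 = 11^1 × 11^2 × 11^4 × 11^16 ≡ 137 (mod 151)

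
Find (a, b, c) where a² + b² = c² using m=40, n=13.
(1431, 1040, 1769)

Euclid's formula: a = m² - n², b = 2mn, c = m² + n²
m = 40, n = 13
a = 40² - 13² = 1600 - 169 = 1431
b = 2 × 40 × 13 = 1040
c = 40² + 13² = 1600 + 169 = 1769
Verification: 1431² + 1040² = 2047761 + 1081600 = 3129361 = 1769² ✓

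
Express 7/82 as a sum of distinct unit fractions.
1/12 + 1/492

Greedy algorithm:
7/82: ceiling(82/7) = 12, use 1/12
1/492: ceiling(492/1) = 492, use 1/492
Result: 7/82 = 1/12 + 1/492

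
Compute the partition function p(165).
172389800255

p(n) counts ways to write n as a sum of positive integers (order ignored).
Euler's pentagonal recurrence: p(k) = p(k-1) + p(k-2) - p(k-5) - p(k-7) + p(k-12) + p(k-15) - ... (offsets j(3j∓1)/2, signs ++--, p(0)=1, p(<0)=0).
DP table for k = 0..164: p(0)=1, p(1)=1, p(2)=2, p(3)=3, p(4)=5, p(5)=7, p(6)=11, p(7)=15, p(8)=22, p(9)=30, p(10)=42, p(11)=56, p(12)=77, p(13)=101, p(14)=135, p(15)=176, p(16)=231, p(17)=297, p(18)=385, p(19)=490, p(20)=627, p(21)=792, p(22)=1002, p(23)=1255, p(24)=1575, p(25)=1958, p(26)=2436, p(27)=3010, p(28)=3718, p(29)=4565, p(30)=5604, p(31)=6842, p(32)=8349, p(33)=10143, p(34)=12310, p(35)=14883, p(36)=17977, p(37)=21637, p(38)=26015, p(39)=31185, p(40)=37338, p(41)=44583, p(42)=53174, p(43)=63261, p(44)=75175, p(45)=89134, p(46)=105558, p(47)=124754, p(48)=147273, p(49)=173525, p(50)=204226, p(51)=239943, p(52)=281589, p(53)=329931, p(54)=386155, p(55)=451276, p(56)=526823, p(57)=614154, p(58)=715220, p(59)=831820, p(60)=966467, p(61)=1121505, p(62)=1300156, p(63)=1505499, p(64)=1741630, p(65)=2012558, p(66)=2323520, p(67)=2679689, p(68)=3087735, p(69)=3554345, p(70)=4087968, p(71)=4697205, p(72)=5392783, p(73)=6185689, p(74)=7089500, p(75)=8118264, p(76)=9289091, p(77)=10619863, p(78)=12132164, p(79)=13848650, p(80)=15796476, p(81)=18004327, p(82)=20506255, p(83)=23338469, p(84)=26543660, p(85)=30167357, p(86)=34262962, p(87)=38887673, p(88)=44108109, p(89)=49995925, p(90)=56634173, p(91)=64112359, p(92)=72533807, p(93)=82010177, p(94)=92669720, p(95)=104651419, p(96)=118114304, p(97)=133230930, p(98)=150198136, p(99)=169229875, p(100)=190569292, p(101)=214481126, p(102)=241265379, p(103)=271248950, p(104)=304801365, p(105)=342325709, p(106)=384276336, p(107)=431149389, p(108)=483502844, p(109)=541946240, p(110)=607163746, p(111)=679903203, p(112)=761002156, p(113)=851376628, p(114)=952050665, p(115)=1064144451, p(116)=1188908248, p(117)=1327710076, p(118)=1482074143, p(119)=1653668665, p(120)=1844349560, p(121)=2056148051, p(122)=2291320912, p(123)=2552338241, p(124)=2841940500, p(125)=3163127352, p(126)=3519222692, p(127)=3913864295, p(128)=4351078600, p(129)=4835271870, p(130)=5371315400, p(131)=5964539504, p(132)=6620830889, p(133)=7346629512, p(134)=8149040695, p(135)=9035836076, p(136)=10015581680, p(137)=11097645016, p(138)=12292341831, p(139)=13610949895, p(140)=15065878135, p(141)=16670689208, p(142)=18440293320, p(143)=20390982757, p(144)=22540654445, p(145)=24908858009, p(146)=27517052599, p(147)=30388671978, p(148)=33549419497, p(149)=37027355200, p(150)=40853235313, p(151)=45060624582, p(152)=49686288421, p(153)=54770336324, p(154)=60356673280, p(155)=66493182097, p(156)=73232243759, p(157)=80630964769, p(158)=88751778802, p(159)=97662728555, p(160)=107438159466, p(161)=118159068427, p(162)=129913904637, p(163)=142798995930, p(164)=156919475295.
Final step: p(165) = p(164) + p(163) - p(160) - p(158) + p(153) + p(150) - p(143) - p(139) + p(130) + p(125) - p(114) - p(108) + p(95) + p(88) - p(73) - p(65) + p(48) + p(39) - p(20) - p(10)
= 156919475295 + 142798995930 - 107438159466 - 88751778802 + 54770336324 + 40853235313 - 20390982757 - 13610949895 + 5371315400 + 3163127352 - 952050665 - 483502844 + 104651419 + 44108109 - 6185689 - 2012558 + 147273 + 31185 - 627 - 42
= 172389800255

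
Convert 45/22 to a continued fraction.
[2; 22]

Euclidean algorithm steps:
45 = 2 × 22 + 1
22 = 22 × 1 + 0
Continued fraction: [2; 22]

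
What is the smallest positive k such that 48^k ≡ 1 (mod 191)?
95

191 is prime, so ord(48) divides φ(191) = 190.
Divisors of 190: 1, 2, 5, 10, 19, 38, 95, 190.
Repeated squaring: 48^1 ≡ 48, 48^2 ≡ 12, 48^4 ≡ 144, 48^8 ≡ 108, 48^16 ≡ 13, 48^32 ≡ 169, 48^64 ≡ 102, 48^128 ≡ 90 (mod 191).
Test 48^d mod 191 for each divisor d in increasing order:
48^1 ≡ 48
48^2 ≡ 12
48^5 = 48^4·48^1 ≡ 36
48^10 = 48^8·48^2 ≡ 150
48^19 = 48^16·48^2·48^1 ≡ 39
48^38 = 48^32·48^4·48^2 ≡ 184
48^95 = 48^64·48^16·48^8·48^4·48^2·48^1 ≡ 1  ← first divisor giving 1
The order is 95.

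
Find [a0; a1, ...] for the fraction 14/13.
[1; 13]

Euclidean algorithm steps:
14 = 1 × 13 + 1
13 = 13 × 1 + 0
Continued fraction: [1; 13]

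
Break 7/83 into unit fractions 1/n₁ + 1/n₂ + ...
1/12 + 1/996

Greedy algorithm:
7/83: ceiling(83/7) = 12, use 1/12
1/996: ceiling(996/1) = 996, use 1/996
Result: 7/83 = 1/12 + 1/996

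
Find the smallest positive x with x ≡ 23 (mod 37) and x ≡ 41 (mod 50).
541

Using Chinese Remainder Theorem:
M = 37 × 50 = 1850
M1 = 50, M2 = 37
y1 = 50^(-1) mod 37 = 20
y2 = 37^(-1) mod 50 = 23
x = (23×50×20 + 41×37×23) mod 1850 = 541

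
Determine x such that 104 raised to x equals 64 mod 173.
66

Baby-step giant-step with step n = ⌈√173⌉ = 14.
Baby steps 104^j mod 173 (j:value) for j=0..13: 0:1, 1:104, 2:90, 3:18, 4:142, 5:63, 6:151, 7:134, 8:96, 9:123, 10:163, 11:171, 12:138, 13:166.
Giant-step multiplier: 104^(-14) ≡ 104^(172-14) = 104^158 ≡ 24 (mod 173).
Giant steps γ_i = 64·24^i mod 173: γ_0=64, γ_1=152, γ_2=15, γ_3=14, γ_4=163 (in table at j=10).
x = i·n + j = 4·14 + 10 = 66.
Check: 104^66 ≡ 64 (mod 173).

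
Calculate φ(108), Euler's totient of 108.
36

108 = 2^2 × 3^3
φ(n) = n × ∏(1 - 1/p) for each prime p dividing n
φ(108) = 108 × (1 - 1/2) × (1 - 1/3) = 36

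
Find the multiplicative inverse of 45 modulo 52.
37

gcd(45, 52) = 1, so the inverse exists.
Extended Euclidean algorithm on (52, 45):
52 = 1 × 45 + 7  ⟹  7 = (1)·52 + (-1)·45
45 = 6 × 7 + 3  ⟹  3 = (-6)·52 + (7)·45
7 = 2 × 3 + 1  ⟹  1 = (13)·52 + (-15)·45
So (-15)·45 ≡ 1 (mod 52), i.e. 45^(-1) ≡ -15 ≡ 37 (mod 52).
Check: 45 × 37 = 1665 ≡ 1 (mod 52)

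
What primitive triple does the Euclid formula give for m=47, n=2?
(2205, 188, 2213)

Euclid's formula: a = m² - n², b = 2mn, c = m² + n²
m = 47, n = 2
a = 47² - 2² = 2209 - 4 = 2205
b = 2 × 47 × 2 = 188
c = 47² + 2² = 2209 + 4 = 2213
Verification: 2205² + 188² = 4862025 + 35344 = 4897369 = 2213² ✓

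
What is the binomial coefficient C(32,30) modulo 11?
1

Using Lucas' theorem:
Write n=32 and k=30 in base 11:
n in base 11: [2, 10]
k in base 11: [2, 8]
C(32,30) mod 11 = ∏ C(n_i, k_i) mod 11
Digit binomials (mod 11): C(2,2) = 1; C(10,8) = 45 ≡ 1
Product: 1 × 1 = 1 ≡ 1 (mod 11)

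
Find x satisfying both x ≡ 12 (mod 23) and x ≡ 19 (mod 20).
219

Using Chinese Remainder Theorem:
M = 23 × 20 = 460
M1 = 20, M2 = 23
y1 = 20^(-1) mod 23 = 15
y2 = 23^(-1) mod 20 = 7
x = (12×20×15 + 19×23×7) mod 460 = 219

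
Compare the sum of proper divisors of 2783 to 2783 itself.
deficient

Proper divisors of 2783: sum = 1 + 11 + 23 + 121 + 253 = 409
Since 409 < 2783, 2783 is deficient.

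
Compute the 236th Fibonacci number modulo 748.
305

Matrix identity: Q^n = [[F_(n+1), F_n], [F_n, F_(n-1)]] with Q = [[1,1],[1,0]].
n = 236 = 11101100₂. Square-and-multiply, entries mod 748:
Q^1 = [[1,1],[1,0]]
Q^3 = (Q^1)²·Q = [[3,2],[2,1]]
Q^7 = (Q^3)²·Q = [[21,13],[13,8]]
Q^14 = (Q^7)² = [[610,377],[377,233]]
Q^29 = (Q^14)²·Q = [[264,353],[353,659]]
Q^59 = (Q^29)²·Q = [[264,573],[573,439]]
Q^118 = (Q^59)² = [[89,395],[395,442]]
Q^236 = (Q^118)² = [[134,305],[305,577]]
F_236 mod 748 = Q^236[0][1] = 305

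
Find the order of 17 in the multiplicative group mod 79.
26

79 is prime, so ord(17) divides φ(79) = 78.
Divisors of 78: 1, 2, 3, 6, 13, 26, 39, 78.
Repeated squaring: 17^1 ≡ 17, 17^2 ≡ 52, 17^4 ≡ 18, 17^8 ≡ 8, 17^16 ≡ 64, 17^32 ≡ 67, 17^64 ≡ 65 (mod 79).
Test 17^d mod 79 for each divisor d in increasing order:
17^1 ≡ 17
17^2 ≡ 52
17^3 = 17^2·17^1 ≡ 15
17^6 = 17^4·17^2 ≡ 67
17^13 = 17^8·17^4·17^1 ≡ 78
17^26 = 17^16·17^8·17^2 ≡ 1  ← first divisor giving 1
The order is 26.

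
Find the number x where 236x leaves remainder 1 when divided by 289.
229

gcd(236, 289) = 1, so the inverse exists.
Extended Euclidean algorithm on (289, 236):
289 = 1 × 236 + 53  ⟹  53 = (1)·289 + (-1)·236
236 = 4 × 53 + 24  ⟹  24 = (-4)·289 + (5)·236
53 = 2 × 24 + 5  ⟹  5 = (9)·289 + (-11)·236
24 = 4 × 5 + 4  ⟹  4 = (-40)·289 + (49)·236
5 = 1 × 4 + 1  ⟹  1 = (49)·289 + (-60)·236
So (-60)·236 ≡ 1 (mod 289), i.e. 236^(-1) ≡ -60 ≡ 229 (mod 289).
Check: 236 × 229 = 54044 ≡ 1 (mod 289)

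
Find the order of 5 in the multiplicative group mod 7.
6

7 is prime, so ord(5) divides φ(7) = 6.
Divisors of 6: 1, 2, 3, 6.
Repeated squaring: 5^1 ≡ 5, 5^2 ≡ 4, 5^4 ≡ 2 (mod 7).
Test 5^d mod 7 for each divisor d in increasing order:
5^1 ≡ 5
5^2 ≡ 4
5^3 = 5^2·5^1 ≡ 6
5^6 = 5^4·5^2 ≡ 1  ← first divisor giving 1
The order is 6.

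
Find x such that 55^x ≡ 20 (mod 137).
35

Baby-step giant-step with step n = ⌈√137⌉ = 12.
Baby steps 55^j mod 137 (j:value) for j=0..11: 0:1, 1:55, 2:11, 3:57, 4:121, 5:79, 6:98, 7:47, 8:119, 9:106, 10:76, 11:70.
Giant-step multiplier: 55^(-12) ≡ 55^(136-12) = 55^124 ≡ 49 (mod 137).
Giant steps γ_i = 20·49^i mod 137: γ_0=20, γ_1=21, γ_2=70 (in table at j=11).
x = i·n + j = 2·12 + 11 = 35.
Check: 55^35 ≡ 20 (mod 137).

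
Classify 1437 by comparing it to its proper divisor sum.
deficient

Proper divisors of 1437: sum = 1 + 3 + 479 = 483
Since 483 < 1437, 1437 is deficient.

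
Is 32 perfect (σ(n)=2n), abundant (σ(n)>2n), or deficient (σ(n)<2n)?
deficient

Proper divisors of 32: sum = 1 + 2 + 4 + 8 + 16 = 31
Since 31 < 32, 32 is deficient.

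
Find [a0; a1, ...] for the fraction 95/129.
[0; 1, 2, 1, 3, 1, 6]

Euclidean algorithm steps:
95 = 0 × 129 + 95
129 = 1 × 95 + 34
95 = 2 × 34 + 27
34 = 1 × 27 + 7
27 = 3 × 7 + 6
7 = 1 × 6 + 1
6 = 6 × 1 + 0
Continued fraction: [0; 1, 2, 1, 3, 1, 6]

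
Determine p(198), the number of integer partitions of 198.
3345365983698

p(n) counts ways to write n as a sum of positive integers (order ignored).
Euler's pentagonal recurrence: p(k) = p(k-1) + p(k-2) - p(k-5) - p(k-7) + p(k-12) + p(k-15) - ... (offsets j(3j∓1)/2, signs ++--, p(0)=1, p(<0)=0).
DP table for k = 0..197: p(0)=1, p(1)=1, p(2)=2, p(3)=3, p(4)=5, p(5)=7, p(6)=11, p(7)=15, p(8)=22, p(9)=30, p(10)=42, p(11)=56, p(12)=77, p(13)=101, p(14)=135, p(15)=176, p(16)=231, p(17)=297, p(18)=385, p(19)=490, p(20)=627, p(21)=792, p(22)=1002, p(23)=1255, p(24)=1575, p(25)=1958, p(26)=2436, p(27)=3010, p(28)=3718, p(29)=4565, p(30)=5604, p(31)=6842, p(32)=8349, p(33)=10143, p(34)=12310, p(35)=14883, p(36)=17977, p(37)=21637, p(38)=26015, p(39)=31185, p(40)=37338, p(41)=44583, p(42)=53174, p(43)=63261, p(44)=75175, p(45)=89134, p(46)=105558, p(47)=124754, p(48)=147273, p(49)=173525, p(50)=204226, p(51)=239943, p(52)=281589, p(53)=329931, p(54)=386155, p(55)=451276, p(56)=526823, p(57)=614154, p(58)=715220, p(59)=831820, p(60)=966467, p(61)=1121505, p(62)=1300156, p(63)=1505499, p(64)=1741630, p(65)=2012558, p(66)=2323520, p(67)=2679689, p(68)=3087735, p(69)=3554345, p(70)=4087968, p(71)=4697205, p(72)=5392783, p(73)=6185689, p(74)=7089500, p(75)=8118264, p(76)=9289091, p(77)=10619863, p(78)=12132164, p(79)=13848650, p(80)=15796476, p(81)=18004327, p(82)=20506255, p(83)=23338469, p(84)=26543660, p(85)=30167357, p(86)=34262962, p(87)=38887673, p(88)=44108109, p(89)=49995925, p(90)=56634173, p(91)=64112359, p(92)=72533807, p(93)=82010177, p(94)=92669720, p(95)=104651419, p(96)=118114304, p(97)=133230930, p(98)=150198136, p(99)=169229875, p(100)=190569292, p(101)=214481126, p(102)=241265379, p(103)=271248950, p(104)=304801365, p(105)=342325709, p(106)=384276336, p(107)=431149389, p(108)=483502844, p(109)=541946240, p(110)=607163746, p(111)=679903203, p(112)=761002156, p(113)=851376628, p(114)=952050665, p(115)=1064144451, p(116)=1188908248, p(117)=1327710076, p(118)=1482074143, p(119)=1653668665, p(120)=1844349560, p(121)=2056148051, p(122)=2291320912, p(123)=2552338241, p(124)=2841940500, p(125)=3163127352, p(126)=3519222692, p(127)=3913864295, p(128)=4351078600, p(129)=4835271870, p(130)=5371315400, p(131)=5964539504, p(132)=6620830889, p(133)=7346629512, p(134)=8149040695, p(135)=9035836076, p(136)=10015581680, p(137)=11097645016, p(138)=12292341831, p(139)=13610949895, p(140)=15065878135, p(141)=16670689208, p(142)=18440293320, p(143)=20390982757, p(144)=22540654445, p(145)=24908858009, p(146)=27517052599, p(147)=30388671978, p(148)=33549419497, p(149)=37027355200, p(150)=40853235313, p(151)=45060624582, p(152)=49686288421, p(153)=54770336324, p(154)=60356673280, p(155)=66493182097, p(156)=73232243759, p(157)=80630964769, p(158)=88751778802, p(159)=97662728555, p(160)=107438159466, p(161)=118159068427, p(162)=129913904637, p(163)=142798995930, p(164)=156919475295, p(165)=172389800255, p(166)=189334822579, p(167)=207890420102, p(168)=228204732751, p(169)=250438925115, p(170)=274768617130, p(171)=301384802048, p(172)=330495499613, p(173)=362326859895, p(174)=397125074750, p(175)=435157697830, p(176)=476715857290, p(177)=522115831195, p(178)=571701605655, p(179)=625846753120, p(180)=684957390936, p(181)=749474411781, p(182)=819876908323, p(183)=896684817527, p(184)=980462880430, p(185)=1071823774337, p(186)=1171432692373, p(187)=1280011042268, p(188)=1398341745571, p(189)=1527273599625, p(190)=1667727404093, p(191)=1820701100652, p(192)=1987276856363, p(193)=2168627105469, p(194)=2366022741845, p(195)=2580840212973, p(196)=2814570987591, p(197)=3068829878530.
Final step: p(198) = p(197) + p(196) - p(193) - p(191) + p(186) + p(183) - p(176) - p(172) + p(163) + p(158) - p(147) - p(141) + p(128) + p(121) - p(106) - p(98) + p(81) + p(72) - p(53) - p(43) + p(22) + p(11)
= 3068829878530 + 2814570987591 - 2168627105469 - 1820701100652 + 1171432692373 + 896684817527 - 476715857290 - 330495499613 + 142798995930 + 88751778802 - 30388671978 - 16670689208 + 4351078600 + 2056148051 - 384276336 - 150198136 + 18004327 + 5392783 - 329931 - 63261 + 1002 + 56
= 3345365983698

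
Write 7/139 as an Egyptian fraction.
1/20 + 1/2780

Greedy algorithm:
7/139: ceiling(139/7) = 20, use 1/20
1/2780: ceiling(2780/1) = 2780, use 1/2780
Result: 7/139 = 1/20 + 1/2780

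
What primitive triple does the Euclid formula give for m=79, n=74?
(765, 11692, 11717)

Euclid's formula: a = m² - n², b = 2mn, c = m² + n²
m = 79, n = 74
a = 79² - 74² = 6241 - 5476 = 765
b = 2 × 79 × 74 = 11692
c = 79² + 74² = 6241 + 5476 = 11717
Verification: 765² + 11692² = 585225 + 136702864 = 137288089 = 11717² ✓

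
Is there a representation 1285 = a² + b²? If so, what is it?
14² + 33² (a=14, b=33)

Factorization: 1285 = 5 × 257
By Fermat: n is sum of two squares iff every prime p ≡ 3 (mod 4) appears to even power.
All primes ≡ 3 (mod 4) appear to even power.
Search a = 0, 1, 2, … for 1285 - a² a perfect square: first hit at a = 14: 1285 - 196 = 1089 = 33².
1285 = 14² + 33² = 196 + 1089 ✓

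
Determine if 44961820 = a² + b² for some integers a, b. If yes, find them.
Not possible

Factorization: 44961820 = 2^2 × 5 × 131^3
By Fermat: n is sum of two squares iff every prime p ≡ 3 (mod 4) appears to even power.
Prime(s) ≡ 3 (mod 4) with odd exponent: [(131, 3)]
Therefore 44961820 cannot be expressed as a² + b².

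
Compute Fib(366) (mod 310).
8

Matrix identity: Q^n = [[F_(n+1), F_n], [F_n, F_(n-1)]] with Q = [[1,1],[1,0]].
n = 366 = 101101110₂. Square-and-multiply, entries mod 310:
Q^1 = [[1,1],[1,0]]
Q^2 = (Q^1)² = [[2,1],[1,1]]
Q^5 = (Q^2)²·Q = [[8,5],[5,3]]
Q^11 = (Q^5)²·Q = [[144,89],[89,55]]
Q^22 = (Q^11)² = [[137,41],[41,96]]
Q^45 = (Q^22)²·Q = [[243,300],[300,253]]
Q^91 = (Q^45)²·Q = [[249,249],[249,0]]
Q^183 = (Q^91)²·Q = [[3,2],[2,1]]
Q^366 = (Q^183)² = [[13,8],[8,5]]
F_366 mod 310 = Q^366[0][1] = 8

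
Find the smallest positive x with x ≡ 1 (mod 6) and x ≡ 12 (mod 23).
127

Using Chinese Remainder Theorem:
M = 6 × 23 = 138
M1 = 23, M2 = 6
y1 = 23^(-1) mod 6 = 5
y2 = 6^(-1) mod 23 = 4
x = (1×23×5 + 12×6×4) mod 138 = 127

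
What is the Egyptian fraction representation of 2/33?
1/17 + 1/561

Greedy algorithm:
2/33: ceiling(33/2) = 17, use 1/17
1/561: ceiling(561/1) = 561, use 1/561
Result: 2/33 = 1/17 + 1/561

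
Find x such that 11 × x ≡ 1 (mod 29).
8

gcd(11, 29) = 1, so the inverse exists.
Extended Euclidean algorithm on (29, 11):
29 = 2 × 11 + 7  ⟹  7 = (1)·29 + (-2)·11
11 = 1 × 7 + 4  ⟹  4 = (-1)·29 + (3)·11
7 = 1 × 4 + 3  ⟹  3 = (2)·29 + (-5)·11
4 = 1 × 3 + 1  ⟹  1 = (-3)·29 + (8)·11
So (8)·11 ≡ 1 (mod 29), i.e. 11^(-1) ≡ 8 (mod 29).
Check: 11 × 8 = 88 ≡ 1 (mod 29)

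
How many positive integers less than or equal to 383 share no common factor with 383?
382

383 = 383
φ(n) = n × ∏(1 - 1/p) for each prime p dividing n
φ(383) = 383 × (1 - 1/383) = 382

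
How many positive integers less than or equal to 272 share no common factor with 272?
128

272 = 2^4 × 17
φ(n) = n × ∏(1 - 1/p) for each prime p dividing n
φ(272) = 272 × (1 - 1/2) × (1 - 1/17) = 128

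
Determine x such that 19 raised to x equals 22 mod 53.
3

Baby-step giant-step with step n = ⌈√53⌉ = 8.
Baby steps 19^j mod 53 (j:value) for j=0..7: 0:1, 1:19, 2:43, 3:22, 4:47, 5:45, 6:7, 7:27.
h = 22 is already in the table at j=3, so x = 3.
Check: 19^3 ≡ 22 (mod 53).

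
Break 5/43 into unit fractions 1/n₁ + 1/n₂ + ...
1/9 + 1/194 + 1/75078

Greedy algorithm:
5/43: ceiling(43/5) = 9, use 1/9
2/387: ceiling(387/2) = 194, use 1/194
1/75078: ceiling(75078/1) = 75078, use 1/75078
Result: 5/43 = 1/9 + 1/194 + 1/75078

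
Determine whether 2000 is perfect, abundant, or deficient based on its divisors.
abundant

Proper divisors of 2000: sum = 1 + 2 + 4 + 5 + 8 + 10 + 16 + 20 + ... + 250 + 400 + 500 + 1000 (19 divisors) = 2836
Since 2836 > 2000, 2000 is abundant.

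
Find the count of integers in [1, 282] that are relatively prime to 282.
92

282 = 2 × 3 × 47
φ(n) = n × ∏(1 - 1/p) for each prime p dividing n
φ(282) = 282 × (1 - 1/2) × (1 - 1/3) × (1 - 1/47) = 92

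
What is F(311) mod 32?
17

Matrix identity: Q^n = [[F_(n+1), F_n], [F_n, F_(n-1)]] with Q = [[1,1],[1,0]].
n = 311 = 100110111₂. Square-and-multiply, entries mod 32:
Q^1 = [[1,1],[1,0]]
Q^2 = (Q^1)² = [[2,1],[1,1]]
Q^4 = (Q^2)² = [[5,3],[3,2]]
Q^9 = (Q^4)²·Q = [[23,2],[2,21]]
Q^19 = (Q^9)²·Q = [[13,21],[21,24]]
Q^38 = (Q^19)² = [[2,9],[9,25]]
Q^77 = (Q^38)²·Q = [[8,21],[21,19]]
Q^155 = (Q^77)²·Q = [[16,25],[25,23]]
Q^311 = (Q^155)²·Q = [[0,17],[17,15]]
F_311 mod 32 = Q^311[0][1] = 17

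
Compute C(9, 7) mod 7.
1

Using Lucas' theorem:
Write n=9 and k=7 in base 7:
n in base 7: [1, 2]
k in base 7: [1, 0]
C(9,7) mod 7 = ∏ C(n_i, k_i) mod 7
Digit binomials (mod 7): C(1,1) = 1; C(2,0) = 1
Product: 1 × 1 = 1 ≡ 1 (mod 7)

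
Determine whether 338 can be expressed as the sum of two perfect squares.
7² + 17² (a=7, b=17)

Factorization: 338 = 2 × 13^2
By Fermat: n is sum of two squares iff every prime p ≡ 3 (mod 4) appears to even power.
All primes ≡ 3 (mod 4) appear to even power.
Search a = 0, 1, 2, … for 338 - a² a perfect square: first hit at a = 7: 338 - 49 = 289 = 17².
338 = 7² + 17² = 49 + 289 ✓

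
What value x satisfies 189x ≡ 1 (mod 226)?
171

gcd(189, 226) = 1, so the inverse exists.
Extended Euclidean algorithm on (226, 189):
226 = 1 × 189 + 37  ⟹  37 = (1)·226 + (-1)·189
189 = 5 × 37 + 4  ⟹  4 = (-5)·226 + (6)·189
37 = 9 × 4 + 1  ⟹  1 = (46)·226 + (-55)·189
So (-55)·189 ≡ 1 (mod 226), i.e. 189^(-1) ≡ -55 ≡ 171 (mod 226).
Check: 189 × 171 = 32319 ≡ 1 (mod 226)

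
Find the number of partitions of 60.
966467

p(n) counts ways to write n as a sum of positive integers (order ignored).
Euler's pentagonal recurrence: p(k) = p(k-1) + p(k-2) - p(k-5) - p(k-7) + p(k-12) + p(k-15) - ... (offsets j(3j∓1)/2, signs ++--, p(0)=1, p(<0)=0).
DP table for k = 0..59: p(0)=1, p(1)=1, p(2)=2, p(3)=3, p(4)=5, p(5)=7, p(6)=11, p(7)=15, p(8)=22, p(9)=30, p(10)=42, p(11)=56, p(12)=77, p(13)=101, p(14)=135, p(15)=176, p(16)=231, p(17)=297, p(18)=385, p(19)=490, p(20)=627, p(21)=792, p(22)=1002, p(23)=1255, p(24)=1575, p(25)=1958, p(26)=2436, p(27)=3010, p(28)=3718, p(29)=4565, p(30)=5604, p(31)=6842, p(32)=8349, p(33)=10143, p(34)=12310, p(35)=14883, p(36)=17977, p(37)=21637, p(38)=26015, p(39)=31185, p(40)=37338, p(41)=44583, p(42)=53174, p(43)=63261, p(44)=75175, p(45)=89134, p(46)=105558, p(47)=124754, p(48)=147273, p(49)=173525, p(50)=204226, p(51)=239943, p(52)=281589, p(53)=329931, p(54)=386155, p(55)=451276, p(56)=526823, p(57)=614154, p(58)=715220, p(59)=831820.
Final step: p(60) = p(59) + p(58) - p(55) - p(53) + p(48) + p(45) - p(38) - p(34) + p(25) + p(20) - p(9) - p(3)
= 831820 + 715220 - 451276 - 329931 + 147273 + 89134 - 26015 - 12310 + 1958 + 627 - 30 - 3
= 966467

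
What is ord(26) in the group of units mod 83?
41

83 is prime, so ord(26) divides φ(83) = 82.
Divisors of 82: 1, 2, 41, 82.
Repeated squaring: 26^1 ≡ 26, 26^2 ≡ 12, 26^4 ≡ 61, 26^8 ≡ 69, 26^16 ≡ 30, 26^32 ≡ 70, 26^64 ≡ 3 (mod 83).
Test 26^d mod 83 for each divisor d in increasing order:
26^1 ≡ 26
26^2 ≡ 12
26^41 = 26^32·26^8·26^1 ≡ 1  ← first divisor giving 1
The order is 41.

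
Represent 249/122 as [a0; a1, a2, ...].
[2; 24, 2, 2]

Euclidean algorithm steps:
249 = 2 × 122 + 5
122 = 24 × 5 + 2
5 = 2 × 2 + 1
2 = 2 × 1 + 0
Continued fraction: [2; 24, 2, 2]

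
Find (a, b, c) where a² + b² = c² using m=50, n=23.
(1971, 2300, 3029)

Euclid's formula: a = m² - n², b = 2mn, c = m² + n²
m = 50, n = 23
a = 50² - 23² = 2500 - 529 = 1971
b = 2 × 50 × 23 = 2300
c = 50² + 23² = 2500 + 529 = 3029
Verification: 1971² + 2300² = 3884841 + 5290000 = 9174841 = 3029² ✓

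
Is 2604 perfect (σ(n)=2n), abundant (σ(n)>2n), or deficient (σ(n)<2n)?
abundant

Proper divisors of 2604: sum = 1 + 2 + 3 + 4 + 6 + 7 + 12 + 14 + ... + 434 + 651 + 868 + 1302 (23 divisors) = 4564
Since 4564 > 2604, 2604 is abundant.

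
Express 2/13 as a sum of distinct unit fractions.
1/7 + 1/91

Greedy algorithm:
2/13: ceiling(13/2) = 7, use 1/7
1/91: ceiling(91/1) = 91, use 1/91
Result: 2/13 = 1/7 + 1/91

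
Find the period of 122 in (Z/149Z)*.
148

149 is prime, so ord(122) divides φ(149) = 148.
Divisors of 148: 1, 2, 4, 37, 74, 148.
Repeated squaring: 122^1 ≡ 122, 122^2 ≡ 133, 122^4 ≡ 107, 122^8 ≡ 125, 122^16 ≡ 129, 122^32 ≡ 102, 122^64 ≡ 123, 122^128 ≡ 80 (mod 149).
Test 122^d mod 149 for each divisor d in increasing order:
122^1 ≡ 122
122^2 ≡ 133
122^4 ≡ 107
122^37 = 122^32·122^4·122^1 ≡ 44
122^74 = 122^64·122^8·122^2 ≡ 148
122^148 = 122^128·122^16·122^4 ≡ 1  ← first divisor giving 1
The order is 148.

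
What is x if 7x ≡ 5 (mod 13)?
x ≡ 10 (mod 13)

gcd(7, 13) = 1, which divides 5, so solutions exist.
Find 7^(-1) mod 13 by the extended Euclidean algorithm:
13 = 1 × 7 + 6  ⟹  6 = (1)·13 + (-1)·7
7 = 1 × 6 + 1  ⟹  1 = (-1)·13 + (2)·7
So (2)·7 ≡ 1 (mod 13), i.e. 7^(-1) ≡ 2 (mod 13).
x ≡ 2 × 5 = 10 ≡ 10 (mod 13).
Check: 7 × 10 = 70 ≡ 5 (mod 13).
Unique solution: x ≡ 10 (mod 13)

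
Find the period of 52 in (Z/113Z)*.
56

113 is prime, so ord(52) divides φ(113) = 112.
Divisors of 112: 1, 2, 4, 7, 8, 14, 16, 28, 56, 112.
Repeated squaring: 52^1 ≡ 52, 52^2 ≡ 105, 52^4 ≡ 64, 52^8 ≡ 28, 52^16 ≡ 106, 52^32 ≡ 49, 52^64 ≡ 28 (mod 113).
Test 52^d mod 113 for each divisor d in increasing order:
52^1 ≡ 52
52^2 ≡ 105
52^4 ≡ 64
52^7 = 52^4·52^2·52^1 ≡ 44
52^8 ≡ 28
52^14 = 52^8·52^4·52^2 ≡ 15
52^16 ≡ 106
52^28 = 52^16·52^8·52^4 ≡ 112
52^56 = 52^32·52^16·52^8 ≡ 1  ← first divisor giving 1
The order is 56.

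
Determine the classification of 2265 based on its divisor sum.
deficient

Proper divisors of 2265: sum = 1 + 3 + 5 + 15 + 151 + 453 + 755 = 1383
Since 1383 < 2265, 2265 is deficient.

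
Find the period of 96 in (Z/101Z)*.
50

101 is prime, so ord(96) divides φ(101) = 100.
Divisors of 100: 1, 2, 4, 5, 10, 20, 25, 50, 100.
Repeated squaring: 96^1 ≡ 96, 96^2 ≡ 25, 96^4 ≡ 19, 96^8 ≡ 58, 96^16 ≡ 31, 96^32 ≡ 52, 96^64 ≡ 78 (mod 101).
Test 96^d mod 101 for each divisor d in increasing order:
96^1 ≡ 96
96^2 ≡ 25
96^4 ≡ 19
96^5 = 96^4·96^1 ≡ 6
96^10 = 96^8·96^2 ≡ 36
96^20 = 96^16·96^4 ≡ 84
96^25 = 96^16·96^8·96^1 ≡ 100
96^50 = 96^32·96^16·96^2 ≡ 1  ← first divisor giving 1
The order is 50.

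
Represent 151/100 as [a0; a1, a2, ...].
[1; 1, 1, 24, 2]

Euclidean algorithm steps:
151 = 1 × 100 + 51
100 = 1 × 51 + 49
51 = 1 × 49 + 2
49 = 24 × 2 + 1
2 = 2 × 1 + 0
Continued fraction: [1; 1, 1, 24, 2]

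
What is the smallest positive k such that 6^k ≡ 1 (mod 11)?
10

11 is prime, so ord(6) divides φ(11) = 10.
Divisors of 10: 1, 2, 5, 10.
Repeated squaring: 6^1 ≡ 6, 6^2 ≡ 3, 6^4 ≡ 9, 6^8 ≡ 4 (mod 11).
Test 6^d mod 11 for each divisor d in increasing order:
6^1 ≡ 6
6^2 ≡ 3
6^5 = 6^4·6^1 ≡ 10
6^10 = 6^8·6^2 ≡ 1  ← first divisor giving 1
The order is 10.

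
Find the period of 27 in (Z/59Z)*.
29

59 is prime, so ord(27) divides φ(59) = 58.
Divisors of 58: 1, 2, 29, 58.
Repeated squaring: 27^1 ≡ 27, 27^2 ≡ 21, 27^4 ≡ 28, 27^8 ≡ 17, 27^16 ≡ 53, 27^32 ≡ 36 (mod 59).
Test 27^d mod 59 for each divisor d in increasing order:
27^1 ≡ 27
27^2 ≡ 21
27^29 = 27^16·27^8·27^4·27^1 ≡ 1  ← first divisor giving 1
The order is 29.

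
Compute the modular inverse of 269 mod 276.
197

gcd(269, 276) = 1, so the inverse exists.
Extended Euclidean algorithm on (276, 269):
276 = 1 × 269 + 7  ⟹  7 = (1)·276 + (-1)·269
269 = 38 × 7 + 3  ⟹  3 = (-38)·276 + (39)·269
7 = 2 × 3 + 1  ⟹  1 = (77)·276 + (-79)·269
So (-79)·269 ≡ 1 (mod 276), i.e. 269^(-1) ≡ -79 ≡ 197 (mod 276).
Check: 269 × 197 = 52993 ≡ 1 (mod 276)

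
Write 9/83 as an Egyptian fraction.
1/10 + 1/119 + 1/32924 + 1/1625951740

Greedy algorithm:
9/83: ceiling(83/9) = 10, use 1/10
7/830: ceiling(830/7) = 119, use 1/119
3/98770: ceiling(98770/3) = 32924, use 1/32924
1/1625951740: ceiling(1625951740/1) = 1625951740, use 1/1625951740
Result: 9/83 = 1/10 + 1/119 + 1/32924 + 1/1625951740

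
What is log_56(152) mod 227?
207

Baby-step giant-step with step n = ⌈√227⌉ = 16.
Baby steps 56^j mod 227 (j:value) for j=0..15: 0:1, 1:56, 2:185, 3:145, 4:175, 5:39, 6:141, 7:178, 8:207, 9:15, 10:159, 11:51, 12:132, 13:128, 14:131, 15:72.
Giant-step multiplier: 56^(-16) ≡ 56^(226-16) = 56^210 ≡ 21 (mod 227).
Giant steps γ_i = 152·21^i mod 227: γ_0=152, γ_1=14, γ_2=67, γ_3=45, γ_4=37, γ_5=96, γ_6=200, γ_7=114, γ_8=124, γ_9=107, γ_10=204, γ_11=198, γ_12=72 (in table at j=15).
x = i·n + j = 12·16 + 15 = 207.
Check: 56^207 ≡ 152 (mod 227).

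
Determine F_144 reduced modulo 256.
192

Matrix identity: Q^n = [[F_(n+1), F_n], [F_n, F_(n-1)]] with Q = [[1,1],[1,0]].
n = 144 = 10010000₂. Square-and-multiply, entries mod 256:
Q^1 = [[1,1],[1,0]]
Q^2 = (Q^1)² = [[2,1],[1,1]]
Q^4 = (Q^2)² = [[5,3],[3,2]]
Q^9 = (Q^4)²·Q = [[55,34],[34,21]]
Q^18 = (Q^9)² = [[85,24],[24,61]]
Q^36 = (Q^18)² = [[121,176],[176,201]]
Q^72 = (Q^36)² = [[49,96],[96,209]]
Q^144 = (Q^72)² = [[97,192],[192,161]]
F_144 mod 256 = Q^144[0][1] = 192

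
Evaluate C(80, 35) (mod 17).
4

Using Lucas' theorem:
Write n=80 and k=35 in base 17:
n in base 17: [4, 12]
k in base 17: [2, 1]
C(80,35) mod 17 = ∏ C(n_i, k_i) mod 17
Digit binomials (mod 17): C(4,2) = 6; C(12,1) = 12
Product: 6 × 12 = 72 ≡ 4 (mod 17)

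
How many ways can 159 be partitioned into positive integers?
97662728555

p(n) counts ways to write n as a sum of positive integers (order ignored).
Euler's pentagonal recurrence: p(k) = p(k-1) + p(k-2) - p(k-5) - p(k-7) + p(k-12) + p(k-15) - ... (offsets j(3j∓1)/2, signs ++--, p(0)=1, p(<0)=0).
DP table for k = 0..158: p(0)=1, p(1)=1, p(2)=2, p(3)=3, p(4)=5, p(5)=7, p(6)=11, p(7)=15, p(8)=22, p(9)=30, p(10)=42, p(11)=56, p(12)=77, p(13)=101, p(14)=135, p(15)=176, p(16)=231, p(17)=297, p(18)=385, p(19)=490, p(20)=627, p(21)=792, p(22)=1002, p(23)=1255, p(24)=1575, p(25)=1958, p(26)=2436, p(27)=3010, p(28)=3718, p(29)=4565, p(30)=5604, p(31)=6842, p(32)=8349, p(33)=10143, p(34)=12310, p(35)=14883, p(36)=17977, p(37)=21637, p(38)=26015, p(39)=31185, p(40)=37338, p(41)=44583, p(42)=53174, p(43)=63261, p(44)=75175, p(45)=89134, p(46)=105558, p(47)=124754, p(48)=147273, p(49)=173525, p(50)=204226, p(51)=239943, p(52)=281589, p(53)=329931, p(54)=386155, p(55)=451276, p(56)=526823, p(57)=614154, p(58)=715220, p(59)=831820, p(60)=966467, p(61)=1121505, p(62)=1300156, p(63)=1505499, p(64)=1741630, p(65)=2012558, p(66)=2323520, p(67)=2679689, p(68)=3087735, p(69)=3554345, p(70)=4087968, p(71)=4697205, p(72)=5392783, p(73)=6185689, p(74)=7089500, p(75)=8118264, p(76)=9289091, p(77)=10619863, p(78)=12132164, p(79)=13848650, p(80)=15796476, p(81)=18004327, p(82)=20506255, p(83)=23338469, p(84)=26543660, p(85)=30167357, p(86)=34262962, p(87)=38887673, p(88)=44108109, p(89)=49995925, p(90)=56634173, p(91)=64112359, p(92)=72533807, p(93)=82010177, p(94)=92669720, p(95)=104651419, p(96)=118114304, p(97)=133230930, p(98)=150198136, p(99)=169229875, p(100)=190569292, p(101)=214481126, p(102)=241265379, p(103)=271248950, p(104)=304801365, p(105)=342325709, p(106)=384276336, p(107)=431149389, p(108)=483502844, p(109)=541946240, p(110)=607163746, p(111)=679903203, p(112)=761002156, p(113)=851376628, p(114)=952050665, p(115)=1064144451, p(116)=1188908248, p(117)=1327710076, p(118)=1482074143, p(119)=1653668665, p(120)=1844349560, p(121)=2056148051, p(122)=2291320912, p(123)=2552338241, p(124)=2841940500, p(125)=3163127352, p(126)=3519222692, p(127)=3913864295, p(128)=4351078600, p(129)=4835271870, p(130)=5371315400, p(131)=5964539504, p(132)=6620830889, p(133)=7346629512, p(134)=8149040695, p(135)=9035836076, p(136)=10015581680, p(137)=11097645016, p(138)=12292341831, p(139)=13610949895, p(140)=15065878135, p(141)=16670689208, p(142)=18440293320, p(143)=20390982757, p(144)=22540654445, p(145)=24908858009, p(146)=27517052599, p(147)=30388671978, p(148)=33549419497, p(149)=37027355200, p(150)=40853235313, p(151)=45060624582, p(152)=49686288421, p(153)=54770336324, p(154)=60356673280, p(155)=66493182097, p(156)=73232243759, p(157)=80630964769, p(158)=88751778802.
Final step: p(159) = p(158) + p(157) - p(154) - p(152) + p(147) + p(144) - p(137) - p(133) + p(124) + p(119) - p(108) - p(102) + p(89) + p(82) - p(67) - p(59) + p(42) + p(33) - p(14) - p(4)
= 88751778802 + 80630964769 - 60356673280 - 49686288421 + 30388671978 + 22540654445 - 11097645016 - 7346629512 + 2841940500 + 1653668665 - 483502844 - 241265379 + 49995925 + 20506255 - 2679689 - 831820 + 53174 + 10143 - 135 - 5
= 97662728555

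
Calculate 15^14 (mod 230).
75

Repeated squaring. Binary of 14 = 1110.
15^1 ≡ 15 (mod 230); 15^2 ≡ 225 (mod 230); 15^4 ≡ 25 (mod 230); 15^8 ≡ 165 (mod 230)
15^14 = 15^2 × 15^4 × 15^8 ≡ 75 (mod 230)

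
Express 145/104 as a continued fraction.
[1; 2, 1, 1, 6, 3]

Euclidean algorithm steps:
145 = 1 × 104 + 41
104 = 2 × 41 + 22
41 = 1 × 22 + 19
22 = 1 × 19 + 3
19 = 6 × 3 + 1
3 = 3 × 1 + 0
Continued fraction: [1; 2, 1, 1, 6, 3]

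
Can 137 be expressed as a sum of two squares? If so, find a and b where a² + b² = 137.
4² + 11² (a=4, b=11)

Factorization: 137 = 137
By Fermat: n is sum of two squares iff every prime p ≡ 3 (mod 4) appears to even power.
All primes ≡ 3 (mod 4) appear to even power.
Search a = 0, 1, 2, … for 137 - a² a perfect square: first hit at a = 4: 137 - 16 = 121 = 11².
137 = 4² + 11² = 16 + 121 ✓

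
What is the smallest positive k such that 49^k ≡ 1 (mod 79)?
39

79 is prime, so ord(49) divides φ(79) = 78.
Divisors of 78: 1, 2, 3, 6, 13, 26, 39, 78.
Repeated squaring: 49^1 ≡ 49, 49^2 ≡ 31, 49^4 ≡ 13, 49^8 ≡ 11, 49^16 ≡ 42, 49^32 ≡ 26, 49^64 ≡ 44 (mod 79).
Test 49^d mod 79 for each divisor d in increasing order:
49^1 ≡ 49
49^2 ≡ 31
49^3 = 49^2·49^1 ≡ 18
49^6 = 49^4·49^2 ≡ 8
49^13 = 49^8·49^4·49^1 ≡ 55
49^26 = 49^16·49^8·49^2 ≡ 23
49^39 = 49^32·49^4·49^2·49^1 ≡ 1  ← first divisor giving 1
The order is 39.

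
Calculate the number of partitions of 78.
12132164

p(n) counts ways to write n as a sum of positive integers (order ignored).
Euler's pentagonal recurrence: p(k) = p(k-1) + p(k-2) - p(k-5) - p(k-7) + p(k-12) + p(k-15) - ... (offsets j(3j∓1)/2, signs ++--, p(0)=1, p(<0)=0).
DP table for k = 0..77: p(0)=1, p(1)=1, p(2)=2, p(3)=3, p(4)=5, p(5)=7, p(6)=11, p(7)=15, p(8)=22, p(9)=30, p(10)=42, p(11)=56, p(12)=77, p(13)=101, p(14)=135, p(15)=176, p(16)=231, p(17)=297, p(18)=385, p(19)=490, p(20)=627, p(21)=792, p(22)=1002, p(23)=1255, p(24)=1575, p(25)=1958, p(26)=2436, p(27)=3010, p(28)=3718, p(29)=4565, p(30)=5604, p(31)=6842, p(32)=8349, p(33)=10143, p(34)=12310, p(35)=14883, p(36)=17977, p(37)=21637, p(38)=26015, p(39)=31185, p(40)=37338, p(41)=44583, p(42)=53174, p(43)=63261, p(44)=75175, p(45)=89134, p(46)=105558, p(47)=124754, p(48)=147273, p(49)=173525, p(50)=204226, p(51)=239943, p(52)=281589, p(53)=329931, p(54)=386155, p(55)=451276, p(56)=526823, p(57)=614154, p(58)=715220, p(59)=831820, p(60)=966467, p(61)=1121505, p(62)=1300156, p(63)=1505499, p(64)=1741630, p(65)=2012558, p(66)=2323520, p(67)=2679689, p(68)=3087735, p(69)=3554345, p(70)=4087968, p(71)=4697205, p(72)=5392783, p(73)=6185689, p(74)=7089500, p(75)=8118264, p(76)=9289091, p(77)=10619863.
Final step: p(78) = p(77) + p(76) - p(73) - p(71) + p(66) + p(63) - p(56) - p(52) + p(43) + p(38) - p(27) - p(21) + p(8) + p(1)
= 10619863 + 9289091 - 6185689 - 4697205 + 2323520 + 1505499 - 526823 - 281589 + 63261 + 26015 - 3010 - 792 + 22 + 1
= 12132164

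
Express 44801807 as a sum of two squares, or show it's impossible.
Not possible

Factorization: 44801807 = 41 × 103^3
By Fermat: n is sum of two squares iff every prime p ≡ 3 (mod 4) appears to even power.
Prime(s) ≡ 3 (mod 4) with odd exponent: [(103, 3)]
Therefore 44801807 cannot be expressed as a² + b².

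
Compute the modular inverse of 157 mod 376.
285

gcd(157, 376) = 1, so the inverse exists.
Extended Euclidean algorithm on (376, 157):
376 = 2 × 157 + 62  ⟹  62 = (1)·376 + (-2)·157
157 = 2 × 62 + 33  ⟹  33 = (-2)·376 + (5)·157
62 = 1 × 33 + 29  ⟹  29 = (3)·376 + (-7)·157
33 = 1 × 29 + 4  ⟹  4 = (-5)·376 + (12)·157
29 = 7 × 4 + 1  ⟹  1 = (38)·376 + (-91)·157
So (-91)·157 ≡ 1 (mod 376), i.e. 157^(-1) ≡ -91 ≡ 285 (mod 376).
Check: 157 × 285 = 44745 ≡ 1 (mod 376)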